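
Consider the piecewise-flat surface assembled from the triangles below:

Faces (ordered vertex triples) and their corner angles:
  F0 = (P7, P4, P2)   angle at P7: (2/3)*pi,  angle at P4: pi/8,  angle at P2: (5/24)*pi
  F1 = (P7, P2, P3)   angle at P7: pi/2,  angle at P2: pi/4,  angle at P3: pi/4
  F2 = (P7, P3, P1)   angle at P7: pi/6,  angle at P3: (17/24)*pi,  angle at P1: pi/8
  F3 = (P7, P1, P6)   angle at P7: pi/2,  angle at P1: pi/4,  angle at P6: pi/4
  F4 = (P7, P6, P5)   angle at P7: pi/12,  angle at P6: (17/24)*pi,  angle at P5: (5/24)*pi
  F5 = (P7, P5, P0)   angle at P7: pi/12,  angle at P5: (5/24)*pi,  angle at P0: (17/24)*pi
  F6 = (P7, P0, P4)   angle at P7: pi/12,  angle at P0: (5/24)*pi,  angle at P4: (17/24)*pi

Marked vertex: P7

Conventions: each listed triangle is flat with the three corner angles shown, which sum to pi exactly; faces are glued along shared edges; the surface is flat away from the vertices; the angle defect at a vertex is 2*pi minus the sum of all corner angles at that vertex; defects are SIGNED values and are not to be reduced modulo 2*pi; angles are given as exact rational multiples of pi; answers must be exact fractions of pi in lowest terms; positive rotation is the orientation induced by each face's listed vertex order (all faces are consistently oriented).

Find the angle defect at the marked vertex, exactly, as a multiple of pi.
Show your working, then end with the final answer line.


Sum of corner angles at P7: (25/12)*pi
defect = 2*pi - (25/12)*pi

Answer: defect(P7) = -pi/12


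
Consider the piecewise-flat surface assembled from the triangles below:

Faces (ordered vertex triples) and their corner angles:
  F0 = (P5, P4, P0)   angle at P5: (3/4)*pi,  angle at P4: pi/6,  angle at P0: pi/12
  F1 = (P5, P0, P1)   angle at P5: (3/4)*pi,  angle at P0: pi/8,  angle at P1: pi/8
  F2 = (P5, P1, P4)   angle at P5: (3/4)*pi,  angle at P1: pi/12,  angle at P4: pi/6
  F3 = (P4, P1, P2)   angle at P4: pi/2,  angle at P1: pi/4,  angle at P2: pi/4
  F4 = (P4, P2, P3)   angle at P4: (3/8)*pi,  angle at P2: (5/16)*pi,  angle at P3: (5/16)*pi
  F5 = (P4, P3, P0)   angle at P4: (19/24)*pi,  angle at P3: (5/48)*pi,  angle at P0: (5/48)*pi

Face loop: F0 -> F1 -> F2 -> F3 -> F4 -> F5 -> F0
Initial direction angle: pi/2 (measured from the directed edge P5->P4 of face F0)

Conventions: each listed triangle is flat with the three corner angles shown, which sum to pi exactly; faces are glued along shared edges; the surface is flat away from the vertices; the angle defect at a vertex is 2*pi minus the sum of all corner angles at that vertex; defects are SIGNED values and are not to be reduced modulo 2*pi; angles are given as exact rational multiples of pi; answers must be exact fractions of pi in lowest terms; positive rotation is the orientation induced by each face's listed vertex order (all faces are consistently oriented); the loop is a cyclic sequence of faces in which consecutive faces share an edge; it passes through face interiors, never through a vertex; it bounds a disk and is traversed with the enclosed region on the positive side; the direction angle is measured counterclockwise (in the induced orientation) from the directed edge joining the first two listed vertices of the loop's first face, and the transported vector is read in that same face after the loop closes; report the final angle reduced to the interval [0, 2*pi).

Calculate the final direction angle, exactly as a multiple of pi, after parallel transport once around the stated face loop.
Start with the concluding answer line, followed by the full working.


Answer: final direction angle = pi/4

enclosed vertex P4: corner angles sum to 2*pi, defect = 2*pi - 2*pi = 0
enclosed vertex P5: corner angles sum to (9/4)*pi, defect = 2*pi - (9/4)*pi = -pi/4
adding the enclosed defects to the starting angle (mod 2*pi, induced orientation) gives the holonomy
final angle = pi/2 - pi/4 = pi/4 (mod 2*pi)


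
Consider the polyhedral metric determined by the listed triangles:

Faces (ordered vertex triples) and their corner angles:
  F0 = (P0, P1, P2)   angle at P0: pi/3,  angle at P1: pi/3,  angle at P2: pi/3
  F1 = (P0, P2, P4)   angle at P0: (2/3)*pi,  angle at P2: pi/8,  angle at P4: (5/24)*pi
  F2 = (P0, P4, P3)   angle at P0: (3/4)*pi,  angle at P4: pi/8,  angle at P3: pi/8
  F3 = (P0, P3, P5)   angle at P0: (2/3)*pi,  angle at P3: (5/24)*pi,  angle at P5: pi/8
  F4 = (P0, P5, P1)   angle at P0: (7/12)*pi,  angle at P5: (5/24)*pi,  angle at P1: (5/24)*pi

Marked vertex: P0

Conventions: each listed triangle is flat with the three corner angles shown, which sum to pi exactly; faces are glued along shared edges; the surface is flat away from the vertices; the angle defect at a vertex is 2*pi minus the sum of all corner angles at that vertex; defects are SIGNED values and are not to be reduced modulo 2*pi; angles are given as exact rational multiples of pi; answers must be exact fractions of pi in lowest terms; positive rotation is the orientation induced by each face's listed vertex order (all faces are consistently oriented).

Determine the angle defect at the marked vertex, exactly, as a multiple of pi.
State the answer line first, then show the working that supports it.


Answer: defect(P0) = -pi

Sum of corner angles at P0: 3*pi
defect = 2*pi - 3*pi


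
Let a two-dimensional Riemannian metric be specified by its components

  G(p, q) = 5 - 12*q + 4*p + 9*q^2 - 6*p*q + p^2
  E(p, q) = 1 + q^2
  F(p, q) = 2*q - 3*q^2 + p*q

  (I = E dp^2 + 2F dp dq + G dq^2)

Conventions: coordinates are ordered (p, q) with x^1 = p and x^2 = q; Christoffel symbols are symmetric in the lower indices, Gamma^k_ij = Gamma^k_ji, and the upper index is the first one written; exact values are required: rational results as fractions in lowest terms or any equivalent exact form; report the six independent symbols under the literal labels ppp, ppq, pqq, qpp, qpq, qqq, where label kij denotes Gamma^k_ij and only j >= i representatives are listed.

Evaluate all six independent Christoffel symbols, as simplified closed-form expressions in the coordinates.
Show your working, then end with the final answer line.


E = 1 + q^2; F = 2*q - 3*q^2 + p*q; G = 5 - 12*q + 4*p + 9*q^2 - 6*p*q + p^2
Gamma^k_ij = (1/2) g^{kl} (d_i g_jl + d_j g_il - d_l g_ij), with g^inv = (1/(EG-F^2)) [[G, -F], [-F, E]]
first partials: E_p = 0, E_q = 2*q, F_p = q, F_q = 2 - 6*q + p, G_p = 4 - 6*q + 2*p, G_q = -12 + 18*q - 6*p
D = EG - F^2 = 5 - 12*q + 4*p + 10*q^2 - 6*p*q + p^2
expanded: Gamma^p_pp = (G E_p - 2F F_p + F E_q)/(2D), Gamma^p_pq = (G E_q - F G_p)/(2D), Gamma^p_qq = (2G F_q - G G_p - F G_q)/(2D), Gamma^q_pp = (2E F_p - E E_q - F E_p)/(2D), Gamma^q_pq = (E G_p - F E_q)/(2D), Gamma^q_qq = (E G_q - 2F F_q + F G_p)/(2D); substitute and cancel common factors

Answer: Gamma_ppp = 0, Gamma_ppq = q/(p^2 - 6*p*q + 4*p + 10*q^2 - 12*q + 5), Gamma_pqq = -3*q/(p^2 - 6*p*q + 4*p + 10*q^2 - 12*q + 5), Gamma_qpp = 0, Gamma_qpq = (p - 3*q + 2)/(p^2 - 6*p*q + 4*p + 10*q^2 - 12*q + 5), Gamma_qqq = (-3*p + 9*q - 6)/(p^2 - 6*p*q + 4*p + 10*q^2 - 12*q + 5)


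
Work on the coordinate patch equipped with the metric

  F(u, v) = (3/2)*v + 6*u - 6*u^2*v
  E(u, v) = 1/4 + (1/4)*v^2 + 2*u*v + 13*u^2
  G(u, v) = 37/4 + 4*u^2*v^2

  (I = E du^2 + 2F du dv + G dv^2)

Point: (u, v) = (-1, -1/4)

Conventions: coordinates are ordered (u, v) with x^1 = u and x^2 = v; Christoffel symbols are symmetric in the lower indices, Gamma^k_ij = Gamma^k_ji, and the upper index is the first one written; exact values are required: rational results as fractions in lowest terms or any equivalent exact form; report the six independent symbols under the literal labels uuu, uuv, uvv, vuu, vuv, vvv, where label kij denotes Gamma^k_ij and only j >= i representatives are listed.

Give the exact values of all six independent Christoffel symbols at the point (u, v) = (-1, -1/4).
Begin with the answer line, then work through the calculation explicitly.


Answer: Gamma_uuu = -13577/13697, Gamma_uuv = -1448/13697, Gamma_uvv = -5792/13697, Gamma_vuu = -8879/109576, Gamma_vuv = -2207/27394, Gamma_vvv = -4414/13697

E = 881/64, F = -39/8, G = 19/2 at the point
E_u = -53/2, E_v = -17/8, F_u = 3, F_v = -9/2, G_u = -1/2, G_v = -2
EG - F^2 = 13697/128;  g^inv = (128/13697) * [[19/2, 39/8], [39/8, 881/64]]
first-kind symbols [ij,l] = (1/2)(d_i g_jl + d_j g_il - d_l g_ij): [uu,u] = E_u/2 = -53/4, [uu,v] = F_u - E_v/2 = 65/16, [uv,u] = E_v/2 = -17/16, [uv,v] = G_u/2 = -1/4, [vv,u] = F_v - G_u/2 = -17/4, [vv,v] = G_v/2 = -1
Gamma^u_ij = (G*[ij,u] - F*[ij,v])/(EG - F^2), Gamma^v_ij = (E*[ij,v] - F*[ij,u])/(EG - F^2)


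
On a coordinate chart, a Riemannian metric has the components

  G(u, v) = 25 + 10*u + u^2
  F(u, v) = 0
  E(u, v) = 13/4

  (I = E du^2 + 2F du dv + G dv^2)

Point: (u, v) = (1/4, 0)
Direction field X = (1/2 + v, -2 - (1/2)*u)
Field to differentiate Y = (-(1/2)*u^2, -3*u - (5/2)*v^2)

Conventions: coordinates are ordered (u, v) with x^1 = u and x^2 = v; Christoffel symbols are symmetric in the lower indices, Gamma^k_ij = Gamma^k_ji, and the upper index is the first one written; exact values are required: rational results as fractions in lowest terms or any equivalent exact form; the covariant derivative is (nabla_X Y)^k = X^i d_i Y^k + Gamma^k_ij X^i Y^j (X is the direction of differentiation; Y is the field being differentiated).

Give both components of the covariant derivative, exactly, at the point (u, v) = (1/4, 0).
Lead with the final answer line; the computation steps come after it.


Answer: (nabla_X Y)^u = -1123/416, (nabla_X Y)^v = -2095/1344

E = 13/4, F = 0, G = 441/16 at the point
E_u = 0, E_v = 0, F_u = 0, F_v = 0, G_u = 21/2, G_v = 0
EG - F^2 = 5733/64;  g^inv = (64/5733) * [[441/16, 0], [0, 13/4]]
first-kind symbols [ij,l] = (1/2)(d_i g_jl + d_j g_il - d_l g_ij): [uu,u] = E_u/2 = 0, [uu,v] = F_u - E_v/2 = 0, [uv,u] = E_v/2 = 0, [uv,v] = G_u/2 = 21/4, [vv,u] = F_v - G_u/2 = -21/4, [vv,v] = G_v/2 = 0
Gamma^u_ij = (G*[ij,u] - F*[ij,v])/(EG - F^2), Gamma^v_ij = (E*[ij,v] - F*[ij,u])/(EG - F^2)
Gamma_uuu = 0, Gamma_uuv = 0, Gamma_uvv = -21/13, Gamma_vuu = 0, Gamma_vuv = 4/21, Gamma_vvv = 0
X = (1/2, -17/8), Y = (-1/32, -3/4) at the point


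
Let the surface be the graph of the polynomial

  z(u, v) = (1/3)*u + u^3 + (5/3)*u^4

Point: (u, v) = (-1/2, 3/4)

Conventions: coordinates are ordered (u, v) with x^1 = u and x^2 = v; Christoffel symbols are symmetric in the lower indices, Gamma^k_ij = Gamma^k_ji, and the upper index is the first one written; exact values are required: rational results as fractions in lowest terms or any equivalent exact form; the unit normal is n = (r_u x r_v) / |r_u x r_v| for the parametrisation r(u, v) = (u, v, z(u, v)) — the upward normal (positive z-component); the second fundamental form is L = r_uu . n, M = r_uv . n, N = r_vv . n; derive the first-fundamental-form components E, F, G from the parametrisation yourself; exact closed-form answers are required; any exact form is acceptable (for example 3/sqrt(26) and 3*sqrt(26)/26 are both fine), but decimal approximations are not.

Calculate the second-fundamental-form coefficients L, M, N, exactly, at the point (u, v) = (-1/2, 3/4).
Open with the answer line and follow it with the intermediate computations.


Answer: L = 8*sqrt(17)/17, M = 0, N = 0

z_u = 1/4, z_v = 0, z_uu = 2, z_uv = 0, z_vv = 0
E = 17/16, F = 0, G = 1; answer radicand W^2 = 17/16
unnormalised second-form numerators: l = 2, m = 0, n = 0; L = l/sqrt(17/16), and similarly M = m/sqrt(W^2), N = n/sqrt(W^2)


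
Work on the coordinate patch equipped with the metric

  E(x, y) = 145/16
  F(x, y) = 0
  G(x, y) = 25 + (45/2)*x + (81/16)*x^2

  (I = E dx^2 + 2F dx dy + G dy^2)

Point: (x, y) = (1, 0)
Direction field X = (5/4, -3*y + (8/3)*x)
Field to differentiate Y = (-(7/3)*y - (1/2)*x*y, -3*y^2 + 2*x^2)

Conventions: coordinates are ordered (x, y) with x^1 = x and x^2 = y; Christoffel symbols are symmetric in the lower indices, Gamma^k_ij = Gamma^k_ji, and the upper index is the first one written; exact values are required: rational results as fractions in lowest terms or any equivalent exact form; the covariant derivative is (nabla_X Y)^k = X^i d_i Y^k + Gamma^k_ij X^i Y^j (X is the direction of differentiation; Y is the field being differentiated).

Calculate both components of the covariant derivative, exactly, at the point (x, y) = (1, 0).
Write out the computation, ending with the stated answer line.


E = 145/16, F = 0, G = 841/16 at the point
E_x = 0, E_y = 0, F_x = 0, F_y = 0, G_x = 261/8, G_y = 0
EG - F^2 = 121945/256;  g^inv = (256/121945) * [[841/16, 0], [0, 145/16]]
first-kind symbols [ij,l] = (1/2)(d_i g_jl + d_j g_il - d_l g_ij): [xx,x] = E_x/2 = 0, [xx,y] = F_x - E_y/2 = 0, [xy,x] = E_y/2 = 0, [xy,y] = G_x/2 = 261/16, [yy,x] = F_y - G_x/2 = -261/16, [yy,y] = G_y/2 = 0
Gamma^x_ij = (G*[ij,x] - F*[ij,y])/(EG - F^2), Gamma^y_ij = (E*[ij,y] - F*[ij,x])/(EG - F^2)
Gamma_xxx = 0, Gamma_xxy = 0, Gamma_xyy = -9/5, Gamma_yxx = 0, Gamma_yxy = 9/29, Gamma_yyy = 0
X = (5/4, 8/3), Y = (0, 2) at the point

Answer: (nabla_X Y)^x = -772/45, (nabla_X Y)^y = 335/58


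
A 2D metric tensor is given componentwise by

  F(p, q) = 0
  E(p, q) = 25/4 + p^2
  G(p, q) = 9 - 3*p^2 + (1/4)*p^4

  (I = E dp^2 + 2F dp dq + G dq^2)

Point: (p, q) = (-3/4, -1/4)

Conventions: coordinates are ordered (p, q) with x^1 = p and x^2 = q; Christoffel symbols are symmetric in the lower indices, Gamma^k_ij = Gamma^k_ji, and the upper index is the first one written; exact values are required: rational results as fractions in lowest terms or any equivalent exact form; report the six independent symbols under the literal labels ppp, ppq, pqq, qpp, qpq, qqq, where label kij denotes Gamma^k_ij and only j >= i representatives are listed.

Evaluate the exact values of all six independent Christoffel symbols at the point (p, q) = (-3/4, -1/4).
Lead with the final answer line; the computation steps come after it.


Answer: Gamma_ppp = -12/109, Gamma_ppq = 0, Gamma_pqq = -261/872, Gamma_qpp = 0, Gamma_qpq = 8/29, Gamma_qqq = 0

E = 109/16, F = 0, G = 7569/1024 at the point
E_p = -3/2, E_q = 0, F_p = 0, F_q = 0, G_p = 261/64, G_q = 0
EG - F^2 = 825021/16384;  g^inv = (16384/825021) * [[7569/1024, 0], [0, 109/16]]
first-kind symbols [ij,l] = (1/2)(d_i g_jl + d_j g_il - d_l g_ij): [pp,p] = E_p/2 = -3/4, [pp,q] = F_p - E_q/2 = 0, [pq,p] = E_q/2 = 0, [pq,q] = G_p/2 = 261/128, [qq,p] = F_q - G_p/2 = -261/128, [qq,q] = G_q/2 = 0
Gamma^p_ij = (G*[ij,p] - F*[ij,q])/(EG - F^2), Gamma^q_ij = (E*[ij,q] - F*[ij,p])/(EG - F^2)


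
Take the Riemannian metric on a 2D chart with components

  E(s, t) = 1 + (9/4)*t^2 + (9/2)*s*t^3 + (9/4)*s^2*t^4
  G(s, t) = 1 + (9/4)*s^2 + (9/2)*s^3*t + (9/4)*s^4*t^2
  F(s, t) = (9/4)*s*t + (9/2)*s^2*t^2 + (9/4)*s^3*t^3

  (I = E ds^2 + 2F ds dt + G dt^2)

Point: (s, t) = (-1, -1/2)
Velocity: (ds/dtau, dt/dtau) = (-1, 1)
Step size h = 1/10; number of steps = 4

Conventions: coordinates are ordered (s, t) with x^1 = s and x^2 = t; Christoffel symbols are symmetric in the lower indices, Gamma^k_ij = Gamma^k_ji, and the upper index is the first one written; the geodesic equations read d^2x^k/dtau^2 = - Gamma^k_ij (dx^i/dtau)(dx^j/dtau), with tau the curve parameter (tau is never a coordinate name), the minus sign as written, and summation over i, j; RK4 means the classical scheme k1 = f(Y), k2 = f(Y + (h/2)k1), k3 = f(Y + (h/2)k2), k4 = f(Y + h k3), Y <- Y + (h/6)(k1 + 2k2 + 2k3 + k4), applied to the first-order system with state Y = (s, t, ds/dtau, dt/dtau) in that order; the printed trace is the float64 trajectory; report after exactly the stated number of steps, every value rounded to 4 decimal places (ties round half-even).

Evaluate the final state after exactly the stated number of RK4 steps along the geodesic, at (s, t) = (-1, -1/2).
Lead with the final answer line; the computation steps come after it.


Answer: s = -1.4307, t = -0.1859, ds/dtau = -1.1169, dt/dtau = 0.6163

f(Y) = (ds/dtau, dt/dtau, -Gamma^s_ij Y'^i Y'^j, -Gamma^t_ij Y'^i Y'^j) with the Gammas evaluated at the stage position; h = 0.100000; intermediate values shown to 6 dp
step 0: s = -1.0000, t = -0.5000, ds/dtau = -1.0000, dt/dtau = 1.0000
step 1:
  k1: at (s, t) = (-1.000000, -0.500000), (ds/dtau, dt/dtau) = (-1.000000, 1.000000); Gamma_sss = -0.057569, Gamma_sst = -0.460554, Gamma_stt = -0.230277, Gamma_tss = -0.115139, Gamma_tst = -0.921109, Gamma_ttt = -0.460554; k1 = (-1.000000, 1.000000, -0.633262, -1.266525)
  k2: at (s, t) = (-1.050000, -0.450000), (ds/dtau, dt/dtau) = (-1.031663, 0.936674); Gamma_sss = -0.040984, Gamma_sst = -0.393646, Gamma_stt = -0.223134, Gamma_tss = -0.095629, Gamma_tst = -0.918508, Gamma_ttt = -0.520645; k2 = (-1.031663, 0.936674, -0.521398, -1.216595)
  k3: at (s, t) = (-1.051583, -0.453166), (ds/dtau, dt/dtau) = (-1.026070, 0.939170); Gamma_sss = -0.041601, Gamma_sst = -0.395647, Gamma_stt = -0.224013, Gamma_tss = -0.096536, Gamma_tst = -0.918107, Gamma_ttt = -0.519828; k3 = (-1.026070, 0.939170, -0.521146, -1.209332)
  k4: at (s, t) = (-1.102607, -0.406083), (ds/dtau, dt/dtau) = (-1.052115, 0.879067); Gamma_sss = -0.029042, Gamma_sst = -0.333821, Gamma_stt = -0.214107, Gamma_tss = -0.078854, Gamma_tst = -0.906399, Gamma_ttt = -0.581349; k4 = (-1.052115, 0.879067, -0.419887, -1.140088)
  Y <- Y + (h/6)(k1 + 2k2 + 2k3 + k4): s = -1.1028, t = -0.4062, ds/dtau = -1.0523, dt/dtau = 0.8790
step 2:
  k1: at (s, t) = (-1.102793, -0.406154), (ds/dtau, dt/dtau) = (-1.052304, 0.879026); Gamma_sss = -0.029046, Gamma_sst = -0.333809, Gamma_stt = -0.214137, Gamma_tss = -0.078866, Gamma_tst = -0.906362, Gamma_ttt = -0.581427; k1 = (-1.052304, 0.879026, -0.419924, -1.140181)
  k2: at (s, t) = (-1.155408, -0.362203), (ds/dtau, dt/dtau) = (-1.073300, 0.822017); Gamma_sss = -0.019856, Gamma_sst = -0.278038, Gamma_stt = -0.202055, Gamma_tss = -0.063341, Gamma_tst = -0.886927, Gamma_ttt = -0.644545; k2 = (-1.073300, 0.822017, -0.331205, -1.056525)
  k3: at (s, t) = (-1.156458, -0.365053), (ds/dtau, dt/dtau) = (-1.068864, 0.826199); Gamma_sss = -0.020236, Gamma_sst = -0.280063, Gamma_stt = -0.203084, Gamma_tss = -0.064106, Gamma_tst = -0.887215, Gamma_ttt = -0.643352; k3 = (-1.068864, 0.826199, -0.332899, -1.054596)
  k4: at (s, t) = (-1.209679, -0.323534), (ds/dtau, dt/dtau) = (-1.085594, 0.773566); Gamma_sss = -0.013540, Gamma_sst = -0.230610, Gamma_stt = -0.189291, Gamma_tss = -0.050627, Gamma_tst = -0.862241, Gamma_ttt = -0.707750; k4 = (-1.085594, 0.773566, -0.258093, -0.964998)
  Y <- Y + (h/6)(k1 + 2k2 + 2k3 + k4): s = -1.2098, t = -0.3237, ds/dtau = -1.0857, dt/dtau = 0.7736
step 3:
  k1: at (s, t) = (-1.209830, -0.323670), (ds/dtau, dt/dtau) = (-1.085741, 0.773569); Gamma_sss = -0.013552, Gamma_sst = -0.230678, Gamma_stt = -0.189348, Gamma_tss = -0.050657, Gamma_tst = -0.862239, Gamma_ttt = -0.707756; k1 = (-1.085741, 0.773569, -0.258207, -0.965138)
  k2: at (s, t) = (-1.264117, -0.284992), (ds/dtau, dt/dtau) = (-1.098651, 0.725312); Gamma_sss = -0.008866, Gamma_sst = -0.187803, Gamma_stt = -0.174428, Gamma_tss = -0.039324, Gamma_tst = -0.833024, Gamma_ttt = -0.773697; k2 = (-1.098651, 0.725312, -0.196844, -0.873125)
  k3: at (s, t) = (-1.264763, -0.287405), (ds/dtau, dt/dtau) = (-1.095583, 0.729912); Gamma_sss = -0.009062, Gamma_sst = -0.189469, Gamma_stt = -0.175495, Gamma_tss = -0.039880, Gamma_tst = -0.833785, Gamma_ttt = -0.772290; k3 = (-1.095583, 0.729912, -0.198653, -0.874199)
  k4: at (s, t) = (-1.319388, -0.250679), (ds/dtau, dt/dtau) = (-1.105606, 0.686149); Gamma_sss = -0.005761, Gamma_sst = -0.152333, Gamma_stt = -0.159603, Gamma_tss = -0.030324, Gamma_tst = -0.801767, Gamma_ttt = -0.840033; k4 = (-1.105606, 0.686149, -0.148939, -0.783902)
  Y <- Y + (h/6)(k1 + 2k2 + 2k3 + k4): s = -1.3195, t = -0.2508, ds/dtau = -1.1057, dt/dtau = 0.6862
step 4:
  k1: at (s, t) = (-1.319494, -0.250834), (ds/dtau, dt/dtau) = (-1.105710, 0.686174); Gamma_sss = -0.005770, Gamma_sst = -0.152423, Gamma_stt = -0.159679, Gamma_tss = -0.030355, Gamma_tst = -0.801810, Gamma_ttt = -0.839979; k1 = (-1.105710, 0.686174, -0.149052, -0.784078)
  k2: at (s, t) = (-1.374779, -0.216526), (ds/dtau, dt/dtau) = (-1.113163, 0.646970); Gamma_sss = -0.003554, Gamma_sst = -0.120952, Gamma_stt = -0.143292, Gamma_tss = -0.022568, Gamma_tst = -0.767956, Gamma_ttt = -0.909801; k2 = (-1.113163, 0.646970, -0.109833, -0.697357)
  k3: at (s, t) = (-1.375152, -0.218486), (ds/dtau, dt/dtau) = (-1.111202, 0.651306); Gamma_sss = -0.003643, Gamma_sst = -0.122169, Gamma_stt = -0.144310, Gamma_tss = -0.022928, Gamma_tst = -0.768930, Gamma_ttt = -0.908287; k3 = (-1.111202, 0.651306, -0.111120, -0.699393)
  k4: at (s, t) = (-1.430614, -0.185704), (ds/dtau, dt/dtau) = (-1.116822, 0.616234); Gamma_sss = -0.002145, Gamma_sst = -0.095262, Gamma_stt = -0.127319, Gamma_tss = -0.016527, Gamma_tst = -0.733875, Gamma_ttt = -0.980833; k4 = (-1.116822, 0.616234, -0.080099, -0.617060)
  Y <- Y + (h/6)(k1 + 2k2 + 2k3 + k4): s = -1.4307, t = -0.1859, ds/dtau = -1.1169, dt/dtau = 0.6163


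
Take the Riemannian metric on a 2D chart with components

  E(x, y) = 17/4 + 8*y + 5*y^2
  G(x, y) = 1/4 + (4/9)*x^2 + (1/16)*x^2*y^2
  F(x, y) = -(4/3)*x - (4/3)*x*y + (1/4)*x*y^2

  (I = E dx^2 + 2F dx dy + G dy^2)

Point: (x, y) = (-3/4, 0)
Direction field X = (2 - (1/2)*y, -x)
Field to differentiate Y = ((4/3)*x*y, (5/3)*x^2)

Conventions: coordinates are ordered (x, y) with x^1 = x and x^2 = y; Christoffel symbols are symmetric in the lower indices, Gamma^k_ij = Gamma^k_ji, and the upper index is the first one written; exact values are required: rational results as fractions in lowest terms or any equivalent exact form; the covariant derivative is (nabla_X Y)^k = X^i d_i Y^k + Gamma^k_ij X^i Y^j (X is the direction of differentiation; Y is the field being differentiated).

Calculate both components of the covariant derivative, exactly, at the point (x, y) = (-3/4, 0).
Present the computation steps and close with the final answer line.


E = 17/4, F = 1, G = 1/2 at the point
E_x = 0, E_y = 8, F_x = -4/3, F_y = 1, G_x = -2/3, G_y = 0
EG - F^2 = 9/8;  g^inv = (8/9) * [[1/2, -1], [-1, 17/4]]
first-kind symbols [ij,l] = (1/2)(d_i g_jl + d_j g_il - d_l g_ij): [xx,x] = E_x/2 = 0, [xx,y] = F_x - E_y/2 = -16/3, [xy,x] = E_y/2 = 4, [xy,y] = G_x/2 = -1/3, [yy,x] = F_y - G_x/2 = 4/3, [yy,y] = G_y/2 = 0
Gamma^x_ij = (G*[ij,x] - F*[ij,y])/(EG - F^2), Gamma^y_ij = (E*[ij,y] - F*[ij,x])/(EG - F^2)
Gamma_xxx = 128/27, Gamma_xxy = 56/27, Gamma_xyy = 16/27, Gamma_yxx = -544/27, Gamma_yxy = -130/27, Gamma_yyy = -32/27
X = (2, 3/4), Y = (0, 15/16) at the point

Answer: (nabla_X Y)^x = 32/9, (nabla_X Y)^y = -535/36


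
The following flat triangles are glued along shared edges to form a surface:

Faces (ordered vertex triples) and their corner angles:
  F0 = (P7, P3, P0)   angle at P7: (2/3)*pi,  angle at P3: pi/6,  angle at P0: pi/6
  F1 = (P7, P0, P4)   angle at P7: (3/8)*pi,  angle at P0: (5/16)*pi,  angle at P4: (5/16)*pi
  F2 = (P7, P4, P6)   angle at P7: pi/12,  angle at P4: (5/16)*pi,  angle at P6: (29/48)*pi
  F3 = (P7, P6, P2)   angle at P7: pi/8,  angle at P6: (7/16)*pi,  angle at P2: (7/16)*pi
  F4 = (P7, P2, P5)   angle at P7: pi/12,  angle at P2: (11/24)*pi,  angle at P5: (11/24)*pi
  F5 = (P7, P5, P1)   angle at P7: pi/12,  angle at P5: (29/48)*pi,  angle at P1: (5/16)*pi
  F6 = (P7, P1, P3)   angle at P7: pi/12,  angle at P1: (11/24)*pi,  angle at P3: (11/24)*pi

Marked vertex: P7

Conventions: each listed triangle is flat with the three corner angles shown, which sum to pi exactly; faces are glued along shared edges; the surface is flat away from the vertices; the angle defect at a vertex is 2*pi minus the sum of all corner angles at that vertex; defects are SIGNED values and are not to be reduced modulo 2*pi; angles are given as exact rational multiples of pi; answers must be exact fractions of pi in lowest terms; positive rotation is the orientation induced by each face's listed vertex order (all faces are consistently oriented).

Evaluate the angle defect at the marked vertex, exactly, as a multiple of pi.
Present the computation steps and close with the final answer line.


Sum of corner angles at P7: (3/2)*pi
defect = 2*pi - (3/2)*pi

Answer: defect(P7) = pi/2


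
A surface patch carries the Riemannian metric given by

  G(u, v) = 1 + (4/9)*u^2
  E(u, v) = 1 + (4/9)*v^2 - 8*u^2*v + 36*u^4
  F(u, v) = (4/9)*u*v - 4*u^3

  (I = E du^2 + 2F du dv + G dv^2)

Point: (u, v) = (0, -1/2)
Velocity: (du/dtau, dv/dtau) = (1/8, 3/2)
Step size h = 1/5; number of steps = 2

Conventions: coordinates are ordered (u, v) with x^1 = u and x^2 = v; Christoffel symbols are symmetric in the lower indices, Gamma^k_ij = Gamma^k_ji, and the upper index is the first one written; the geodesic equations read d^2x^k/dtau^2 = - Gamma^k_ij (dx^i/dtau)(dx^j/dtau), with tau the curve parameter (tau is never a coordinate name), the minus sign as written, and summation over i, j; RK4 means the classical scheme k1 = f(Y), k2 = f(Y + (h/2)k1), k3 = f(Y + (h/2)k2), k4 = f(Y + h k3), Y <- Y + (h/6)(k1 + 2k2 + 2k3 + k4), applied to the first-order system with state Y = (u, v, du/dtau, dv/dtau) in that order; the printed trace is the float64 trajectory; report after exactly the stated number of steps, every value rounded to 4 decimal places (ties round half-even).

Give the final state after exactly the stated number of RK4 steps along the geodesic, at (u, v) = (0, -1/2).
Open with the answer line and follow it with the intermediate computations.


Answer: u = 0.0539, v = 0.0998, du/dtau = 0.1387, dv/dtau = 1.4981

f(Y) = (du/dtau, dv/dtau, -Gamma^u_ij Y'^i Y'^j, -Gamma^v_ij Y'^i Y'^j) with the Gammas evaluated at the stage position; h = 0.200000; intermediate values shown to 6 dp
step 0: u = 0.0000, v = -0.5000, du/dtau = 0.1250, dv/dtau = 1.5000
step 1:
  k1: at (u, v) = (0.000000, -0.500000), (du/dtau, dv/dtau) = (0.125000, 1.500000); Gamma_uuu = 0.000000, Gamma_uuv = -0.200000, Gamma_uvv = 0.000000, Gamma_vuu = 0.000000, Gamma_vuv = 0.000000, Gamma_vvv = 0.000000; k1 = (0.125000, 1.500000, 0.075000, 0.000000)
  k2: at (u, v) = (0.012500, -0.350000), (du/dtau, dv/dtau) = (0.132500, 1.500000); Gamma_uuu = 0.033310, Gamma_uuv = -0.148045, Gamma_uvv = 0.000000, Gamma_vuu = -0.001185, Gamma_vuv = 0.005266, Gamma_vvv = 0.000000; k2 = (0.132500, 1.500000, 0.058263, -0.002072)
  k3: at (u, v) = (0.013250, -0.350000), (du/dtau, dv/dtau) = (0.130826, 1.499793); Gamma_uuu = 0.035324, Gamma_uuv = -0.148110, Gamma_uvv = 0.000000, Gamma_vuu = -0.001331, Gamma_vuv = 0.005582, Gamma_vvv = 0.000000; k3 = (0.130826, 1.499793, 0.057517, -0.002168)
  k4: at (u, v) = (0.026165, -0.200041), (du/dtau, dv/dtau) = (0.136503, 1.499566); Gamma_uuu = 0.042350, Gamma_uuv = -0.089919, Gamma_uvv = 0.000000, Gamma_vuu = -0.005374, Gamma_vuv = 0.011410, Gamma_vvv = 0.000000; k4 = (0.136503, 1.499566, 0.036023, -0.004571)
  Y <- Y + (h/6)(k1 + 2k2 + 2k3 + k4): u = 0.0263, v = -0.2000, du/dtau = 0.1364, dv/dtau = 1.4996
step 2:
  k1: at (u, v) = (0.026272, -0.200028), (du/dtau, dv/dtau) = (0.136419, 1.499565); Gamma_uuu = 0.042529, Gamma_uuv = -0.089935, Gamma_uvv = 0.000000, Gamma_vuu = -0.005418, Gamma_vuv = 0.011456, Gamma_vvv = 0.000000; k1 = (0.136419, 1.499565, 0.036004, -0.004586)
  k2: at (u, v) = (0.039914, -0.050072), (du/dtau, dv/dtau) = (0.140020, 1.499106); Gamma_uuu = 0.020514, Gamma_uuv = -0.028554, Gamma_uvv = 0.000000, Gamma_vuu = -0.012712, Gamma_vuv = 0.017694, Gamma_vvv = 0.000000; k2 = (0.140020, 1.499106, 0.011585, -0.007179)
  k3: at (u, v) = (0.040274, -0.050118), (du/dtau, dv/dtau) = (0.137578, 1.498847); Gamma_uuu = 0.020797, Gamma_uuv = -0.028688, Gamma_uvv = 0.000000, Gamma_vuu = -0.012942, Gamma_vuv = 0.017853, Gamma_vvv = 0.000000; k3 = (0.137578, 1.498847, 0.011438, -0.007118)
  k4: at (u, v) = (0.053787, 0.099741), (du/dtau, dv/dtau) = (0.138707, 1.498141); Gamma_uuu = -0.031598, Gamma_uuv = 0.032636, Gamma_uvv = 0.000000, Gamma_vuu = -0.023059, Gamma_vuv = 0.023817, Gamma_vvv = 0.000000; k4 = (0.138707, 1.498141, -0.012956, -0.009455)
  Y <- Y + (h/6)(k1 + 2k2 + 2k3 + k4): u = 0.0539, v = 0.0998, du/dtau = 0.1387, dv/dtau = 1.4981


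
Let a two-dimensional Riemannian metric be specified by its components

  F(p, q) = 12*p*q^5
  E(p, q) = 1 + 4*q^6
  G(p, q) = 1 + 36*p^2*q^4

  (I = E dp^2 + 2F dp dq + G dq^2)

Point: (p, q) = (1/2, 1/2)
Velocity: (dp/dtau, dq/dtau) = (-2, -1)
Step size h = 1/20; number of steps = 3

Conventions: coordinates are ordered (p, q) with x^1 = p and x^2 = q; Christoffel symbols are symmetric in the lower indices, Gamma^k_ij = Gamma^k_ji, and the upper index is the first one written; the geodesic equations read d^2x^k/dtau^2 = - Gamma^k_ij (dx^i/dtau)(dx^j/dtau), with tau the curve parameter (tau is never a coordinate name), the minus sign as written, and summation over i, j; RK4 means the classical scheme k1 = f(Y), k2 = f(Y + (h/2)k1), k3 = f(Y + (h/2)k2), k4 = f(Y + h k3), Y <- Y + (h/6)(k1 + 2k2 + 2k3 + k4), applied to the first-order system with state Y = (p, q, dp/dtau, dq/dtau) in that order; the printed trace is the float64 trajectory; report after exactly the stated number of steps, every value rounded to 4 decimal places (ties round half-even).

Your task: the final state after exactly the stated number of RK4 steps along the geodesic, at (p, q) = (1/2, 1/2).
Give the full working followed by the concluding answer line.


f(Y) = (dp/dtau, dq/dtau, -Gamma^p_ij Y'^i Y'^j, -Gamma^q_ij Y'^i Y'^j) with the Gammas evaluated at the stage position; h = 0.050000; intermediate values shown to 6 dp
step 0: p = 0.5000, q = 0.5000, dp/dtau = -2.0000, dq/dtau = -1.0000
step 1:
  k1: at (p, q) = (0.500000, 0.500000), (dp/dtau, dq/dtau) = (-2.000000, -1.000000); Gamma_ppp = 0.000000, Gamma_ppq = 0.230769, Gamma_pqq = 0.461538, Gamma_qpp = 0.000000, Gamma_qpq = 0.692308, Gamma_qqq = 1.384615; k1 = (-2.000000, -1.000000, -1.384615, -4.153846)
  k2: at (p, q) = (0.450000, 0.475000), (dp/dtau, dq/dtau) = (-2.034615, -1.103846); Gamma_ppp = 0.000000, Gamma_ppq = 0.204769, Gamma_pqq = 0.387983, Gamma_qpp = 0.000000, Gamma_qpq = 0.581974, Gamma_qqq = 1.102687; k2 = (-2.034615, -1.103846, -1.392528, -3.957711)
  k3: at (p, q) = (0.449135, 0.472404), (dp/dtau, dq/dtau) = (-2.034813, -1.098943); Gamma_ppp = 0.000000, Gamma_ppq = 0.200782, Gamma_pqq = 0.381784, Gamma_qpp = 0.000000, Gamma_qpq = 0.572676, Gamma_qqq = 1.088935; k3 = (-2.034813, -1.098943, -1.359025, -3.876252)
  k4: at (p, q) = (0.398259, 0.445053), (dp/dtau, dq/dtau) = (-2.067951, -1.193813); Gamma_ppp = 0.000000, Gamma_ppq = 0.166940, Gamma_pqq = 0.298776, Gamma_qpp = 0.000000, Gamma_qpq = 0.448163, Gamma_qqq = 0.802086; k4 = (-2.067951, -1.193813, -1.250077, -3.355927)
  Y <- Y + (h/6)(k1 + 2k2 + 2k3 + k4): p = 0.3983, q = 0.4450, dp/dtau = -2.0678, dq/dtau = -1.1931
step 2:
  k1: at (p, q) = (0.398277, 0.445005), (dp/dtau, dq/dtau) = (-2.067815, -1.193147); Gamma_ppp = 0.000000, Gamma_ppq = 0.166863, Gamma_pqq = 0.298683, Gamma_qpp = 0.000000, Gamma_qpq = 0.448025, Gamma_qqq = 0.801959; k1 = (-2.067815, -1.193147, -1.248579, -3.352411)
  k2: at (p, q) = (0.346581, 0.415176), (dp/dtau, dq/dtau) = (-2.099029, -1.276958); Gamma_ppp = 0.000000, Gamma_ppq = 0.128836, Gamma_pqq = 0.215099, Gamma_qpp = 0.000000, Gamma_qpq = 0.322649, Gamma_qqq = 0.538682; k2 = (-2.099029, -1.276958, -1.041401, -2.608024)
  k3: at (p, q) = (0.345801, 0.413081), (dp/dtau, dq/dtau) = (-2.093850, -1.258348); Gamma_ppp = 0.000000, Gamma_ppq = 0.126029, Gamma_pqq = 0.211004, Gamma_qpp = 0.000000, Gamma_qpq = 0.316507, Gamma_qqq = 0.529912; k3 = (-2.093850, -1.258348, -0.998234, -2.506942)
  k4: at (p, q) = (0.293584, 0.382088), (dp/dtau, dq/dtau) = (-2.117727, -1.318495); Gamma_ppp = 0.000000, Gamma_ppq = 0.090603, Gamma_pqq = 0.139233, Gamma_qpp = 0.000000, Gamma_qpq = 0.208850, Gamma_qqq = 0.320948; k4 = (-2.117727, -1.318495, -0.748015, -1.724253)
  Y <- Y + (h/6)(k1 + 2k2 + 2k3 + k4): p = 0.2935, q = 0.3818, dp/dtau = -2.1184, dq/dtau = -1.3207
step 3:
  k1: at (p, q) = (0.293516, 0.381820), (dp/dtau, dq/dtau) = (-2.118447, -1.320702); Gamma_ppp = 0.000000, Gamma_ppq = 0.090308, Gamma_pqq = 0.138845, Gamma_qpp = 0.000000, Gamma_qpq = 0.208268, Gamma_qqq = 0.320203; k1 = (-2.118447, -1.320702, -0.747519, -1.723918)
  k2: at (p, q) = (0.240555, 0.348802), (dp/dtau, dq/dtau) = (-2.137135, -1.363800); Gamma_ppp = 0.000000, Gamma_ppq = 0.059685, Gamma_pqq = 0.082324, Gamma_qpp = 0.000000, Gamma_qpq = 0.123486, Gamma_qqq = 0.170327; k2 = (-2.137135, -1.363800, -0.501036, -1.036633)
  k3: at (p, q) = (0.240087, 0.347725), (dp/dtau, dq/dtau) = (-2.130973, -1.346618); Gamma_ppp = 0.000000, Gamma_ppq = 0.058804, Gamma_pqq = 0.081203, Gamma_qpp = 0.000000, Gamma_qpq = 0.121805, Gamma_qqq = 0.168201; k3 = (-2.130973, -1.346618, -0.484742, -1.004075)
  k4: at (p, q) = (0.186967, 0.314489), (dp/dtau, dq/dtau) = (-2.142684, -1.370906); Gamma_ppp = 0.000000, Gamma_ppq = 0.036328, Gamma_pqq = 0.043194, Gamma_qpp = 0.000000, Gamma_qpq = 0.064791, Gamma_qqq = 0.077038; k4 = (-2.142684, -1.370906, -0.294597, -0.525424)
  Y <- Y + (h/6)(k1 + 2k2 + 2k3 + k4): p = 0.1869, q = 0.3142, dp/dtau = -2.1436, dq/dtau = -1.3735

Answer: p = 0.1869, q = 0.3142, dp/dtau = -2.1436, dq/dtau = -1.3735


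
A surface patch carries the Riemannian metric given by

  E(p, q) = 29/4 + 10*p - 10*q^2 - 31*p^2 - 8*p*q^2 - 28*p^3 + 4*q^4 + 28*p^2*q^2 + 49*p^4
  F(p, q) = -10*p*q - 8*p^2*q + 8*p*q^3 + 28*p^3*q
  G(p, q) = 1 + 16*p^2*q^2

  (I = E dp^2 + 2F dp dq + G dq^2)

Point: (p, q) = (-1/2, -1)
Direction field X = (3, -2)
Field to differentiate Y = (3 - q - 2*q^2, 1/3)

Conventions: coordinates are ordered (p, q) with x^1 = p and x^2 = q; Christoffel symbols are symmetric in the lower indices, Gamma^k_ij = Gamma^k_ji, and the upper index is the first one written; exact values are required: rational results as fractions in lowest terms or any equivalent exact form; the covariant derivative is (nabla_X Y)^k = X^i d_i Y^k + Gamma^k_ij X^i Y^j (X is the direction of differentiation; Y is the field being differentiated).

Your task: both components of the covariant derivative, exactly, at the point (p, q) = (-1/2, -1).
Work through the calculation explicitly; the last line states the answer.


E = 97/16, F = 9/2, G = 5 at the point
E_p = -81/2, E_q = -18, F_p = -27, F_q = -25/2, G_p = -16, G_q = -8
EG - F^2 = 161/16;  g^inv = (16/161) * [[5, -9/2], [-9/2, 97/16]]
first-kind symbols [ij,l] = (1/2)(d_i g_jl + d_j g_il - d_l g_ij): [pp,p] = E_p/2 = -81/4, [pp,q] = F_p - E_q/2 = -18, [pq,p] = E_q/2 = -9, [pq,q] = G_p/2 = -8, [qq,p] = F_q - G_p/2 = -9/2, [qq,q] = G_q/2 = -4
Gamma^p_ij = (G*[ij,p] - F*[ij,q])/(EG - F^2), Gamma^q_ij = (E*[ij,q] - F*[ij,p])/(EG - F^2)
Gamma_ppp = -324/161, Gamma_ppq = -144/161, Gamma_pqq = -72/161, Gamma_qpp = -288/161, Gamma_qpq = -128/161, Gamma_qqq = -64/161
X = (3, -2), Y = (2, 1/3) at the point

Answer: (nabla_X Y)^p = -2430/161, (nabla_X Y)^q = -3904/483


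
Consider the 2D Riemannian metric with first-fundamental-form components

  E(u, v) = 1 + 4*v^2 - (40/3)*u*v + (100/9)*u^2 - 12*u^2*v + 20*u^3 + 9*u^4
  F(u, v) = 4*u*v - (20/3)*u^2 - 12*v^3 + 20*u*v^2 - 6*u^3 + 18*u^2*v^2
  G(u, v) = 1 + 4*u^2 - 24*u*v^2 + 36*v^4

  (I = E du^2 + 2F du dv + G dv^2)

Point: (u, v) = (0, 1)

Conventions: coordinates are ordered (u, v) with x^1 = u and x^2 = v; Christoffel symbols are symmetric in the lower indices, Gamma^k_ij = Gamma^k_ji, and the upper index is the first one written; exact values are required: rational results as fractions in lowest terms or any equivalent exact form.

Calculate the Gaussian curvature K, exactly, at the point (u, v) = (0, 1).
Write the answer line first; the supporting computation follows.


Answer: K = 36/1681

E = 5, F = -12, G = 37, EG - F^2 = 41 at the point
E_u = -40/3, E_v = 8, F_u = 24, F_v = -36, G_u = -24, G_v = 144
E_vv = 8, F_uv = 44, G_uu = 8
Using the Brioschi determinant formula for K from the metric derivatives:
M1 = [[-E_vv/2 + F_uv - G_uu/2, E_u/2, F_u - E_v/2], [F_v - G_u/2, E, F], [G_v/2, F, G]] = [[36, -20/3, 20], [-24, 5, -12], [72, -12, 37]]; det M1 = -124
M2 = [[0, E_v/2, G_u/2], [E_v/2, E, F], [G_u/2, F, G]] = [[0, 4, -12], [4, 5, -12], [-12, -12, 37]]; det M2 = -160
det M1 - det M2 = 36; K = 36 / (41)^2 = 36/1681


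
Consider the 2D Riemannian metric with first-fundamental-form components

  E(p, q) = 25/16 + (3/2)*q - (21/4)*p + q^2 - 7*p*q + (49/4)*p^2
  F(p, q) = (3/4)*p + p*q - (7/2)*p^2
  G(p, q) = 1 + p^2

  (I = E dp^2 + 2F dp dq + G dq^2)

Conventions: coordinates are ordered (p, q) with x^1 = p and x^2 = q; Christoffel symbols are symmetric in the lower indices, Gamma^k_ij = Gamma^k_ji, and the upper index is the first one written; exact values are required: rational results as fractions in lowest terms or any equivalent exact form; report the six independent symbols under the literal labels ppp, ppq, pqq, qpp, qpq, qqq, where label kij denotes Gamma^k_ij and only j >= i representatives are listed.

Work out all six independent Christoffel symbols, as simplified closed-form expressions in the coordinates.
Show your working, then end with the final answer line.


E = 25/16 + (3/2)*q - (21/4)*p + q^2 - 7*p*q + (49/4)*p^2; F = (3/4)*p + p*q - (7/2)*p^2; G = 1 + p^2
Gamma^k_ij = (1/2) g^{kl} (d_i g_jl + d_j g_il - d_l g_ij), with g^inv = (1/(EG-F^2)) [[G, -F], [-F, E]]
first partials: E_p = -21/4 - 7*q + (49/2)*p, E_q = 3/2 + 2*q - 7*p, F_p = 3/4 + q - 7*p, F_q = p, G_p = 2*p, G_q = 0
D = EG - F^2 = 25/16 + (3/2)*q - (21/4)*p + q^2 - 7*p*q + (53/4)*p^2
expanded: Gamma^p_pp = (G E_p - 2F F_p + F E_q)/(2D), Gamma^p_pq = (G E_q - F G_p)/(2D), Gamma^p_qq = (2G F_q - G G_p - F G_q)/(2D), Gamma^q_pp = (2E F_p - E E_q - F E_p)/(2D), Gamma^q_pq = (E G_p - F E_q)/(2D), Gamma^q_qq = (E G_q - 2F F_q + F G_p)/(2D); substitute and cancel common factors

Answer: Gamma_ppp = (196*p - 56*q - 42)/(212*p^2 - 112*p*q - 84*p + 16*q^2 + 24*q + 25), Gamma_ppq = (-56*p + 16*q + 12)/(212*p^2 - 112*p*q - 84*p + 16*q^2 + 24*q + 25), Gamma_pqq = 0, Gamma_qpp = -56*p/(212*p^2 - 112*p*q - 84*p + 16*q^2 + 24*q + 25), Gamma_qpq = 16*p/(212*p^2 - 112*p*q - 84*p + 16*q^2 + 24*q + 25), Gamma_qqq = 0


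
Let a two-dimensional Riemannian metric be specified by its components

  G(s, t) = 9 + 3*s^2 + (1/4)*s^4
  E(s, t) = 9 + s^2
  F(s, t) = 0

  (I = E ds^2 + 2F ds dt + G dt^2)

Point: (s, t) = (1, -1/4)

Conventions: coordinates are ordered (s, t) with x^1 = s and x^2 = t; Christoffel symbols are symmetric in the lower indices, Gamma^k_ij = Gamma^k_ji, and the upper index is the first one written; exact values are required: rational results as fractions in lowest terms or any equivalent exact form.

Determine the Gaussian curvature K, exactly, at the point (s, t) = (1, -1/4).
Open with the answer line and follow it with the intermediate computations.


Answer: K = -9/350

E = 10, F = 0, G = 49/4, EG - F^2 = 245/2 at the point
E_s = 2, E_t = 0, F_s = 0, F_t = 0, G_s = 7, G_t = 0
E_tt = 0, F_st = 0, G_ss = 9
Using the Brioschi determinant formula for K from the metric derivatives:
M1 = [[-E_tt/2 + F_st - G_ss/2, E_s/2, F_s - E_t/2], [F_t - G_s/2, E, F], [G_t/2, F, G]] = [[-9/2, 1, 0], [-7/2, 10, 0], [0, 0, 49/4]]; det M1 = -4067/8
M2 = [[0, E_t/2, G_s/2], [E_t/2, E, F], [G_s/2, F, G]] = [[0, 0, 7/2], [0, 10, 0], [7/2, 0, 49/4]]; det M2 = -245/2
det M1 - det M2 = -3087/8; K = -3087/8 / (245/2)^2 = -9/350


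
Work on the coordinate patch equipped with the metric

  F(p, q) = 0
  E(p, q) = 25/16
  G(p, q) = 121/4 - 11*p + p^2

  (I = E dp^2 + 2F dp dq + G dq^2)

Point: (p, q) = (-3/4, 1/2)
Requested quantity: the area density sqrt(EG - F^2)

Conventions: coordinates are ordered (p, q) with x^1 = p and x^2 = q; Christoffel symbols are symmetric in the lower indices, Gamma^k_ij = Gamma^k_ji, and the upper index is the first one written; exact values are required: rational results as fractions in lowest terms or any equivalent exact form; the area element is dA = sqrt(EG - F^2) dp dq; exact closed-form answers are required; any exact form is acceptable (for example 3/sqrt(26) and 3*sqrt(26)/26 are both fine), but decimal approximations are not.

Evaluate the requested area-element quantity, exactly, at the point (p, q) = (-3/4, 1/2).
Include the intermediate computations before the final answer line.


E = 25/16, F = 0, G = 625/16; EG - F^2 = 15625/256

Answer: sqrt(EG - F^2) = 125/16


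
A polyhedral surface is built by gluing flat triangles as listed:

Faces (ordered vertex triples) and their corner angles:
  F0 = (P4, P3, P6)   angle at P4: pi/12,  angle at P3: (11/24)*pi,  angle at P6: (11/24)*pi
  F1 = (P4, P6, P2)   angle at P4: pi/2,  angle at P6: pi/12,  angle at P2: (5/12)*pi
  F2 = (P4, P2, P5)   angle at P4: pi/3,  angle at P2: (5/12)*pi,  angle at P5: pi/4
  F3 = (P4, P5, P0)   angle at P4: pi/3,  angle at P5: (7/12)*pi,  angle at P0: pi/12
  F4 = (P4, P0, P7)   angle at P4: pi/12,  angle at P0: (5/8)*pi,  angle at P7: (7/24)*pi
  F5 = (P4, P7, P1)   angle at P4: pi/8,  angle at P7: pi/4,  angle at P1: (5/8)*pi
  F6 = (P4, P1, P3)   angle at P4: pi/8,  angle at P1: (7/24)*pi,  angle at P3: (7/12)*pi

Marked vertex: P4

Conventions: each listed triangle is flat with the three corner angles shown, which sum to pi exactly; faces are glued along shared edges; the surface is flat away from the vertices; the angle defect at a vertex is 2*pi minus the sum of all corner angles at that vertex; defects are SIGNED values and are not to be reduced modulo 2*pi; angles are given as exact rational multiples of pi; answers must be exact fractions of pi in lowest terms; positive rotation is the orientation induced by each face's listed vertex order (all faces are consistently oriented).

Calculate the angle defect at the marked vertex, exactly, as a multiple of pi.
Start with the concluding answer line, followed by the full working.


Answer: defect(P4) = (5/12)*pi

Sum of corner angles at P4: (19/12)*pi
defect = 2*pi - (19/12)*pi
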